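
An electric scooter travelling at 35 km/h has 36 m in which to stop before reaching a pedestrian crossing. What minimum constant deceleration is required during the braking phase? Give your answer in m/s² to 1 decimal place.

Required deceleration ≈ 1.3 m/s²

35 km/h ÷ 3.6 = 9.7222 m/s.
v² = 2a·d ⇒ a = v²/(2d) = 9.7222² / (2 × 36.000) = 94.521 / 72.000 = 1.3128 m/s².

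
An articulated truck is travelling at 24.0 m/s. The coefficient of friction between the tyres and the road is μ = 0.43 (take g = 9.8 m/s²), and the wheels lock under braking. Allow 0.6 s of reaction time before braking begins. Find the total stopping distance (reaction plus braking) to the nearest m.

Total stopping distance ≈ 83 m

a = μg = 0.43 × 9.8 = 4.214 m/s².
Reaction distance = v·t_r = 24.0000 × 0.6 = 14.400 m.
Braking distance = v²/(2a) = 24.0000² / (2 × 4.214) = 576.000 / 8.428 = 68.344 m.
Total = 14.400 + 68.344 = 82.744 m.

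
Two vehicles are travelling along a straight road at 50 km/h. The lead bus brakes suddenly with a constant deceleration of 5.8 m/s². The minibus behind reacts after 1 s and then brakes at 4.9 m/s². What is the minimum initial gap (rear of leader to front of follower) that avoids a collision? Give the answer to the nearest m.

Minimum gap ≈ 17 m

50 km/h ÷ 3.6 = 13.8889 m/s.
Leader travels v²/(2a_L) = 192.902 / 11.600 = 16.629 m before stopping.
Follower covers v·t_r = 13.8889 × 1 = 13.889 m while reacting, then v²/(2a_F) = 192.902 / 9.800 = 19.684 m while braking, for a total of 13.889 + 19.684 = 33.573 m.
Since a_F ≤ a_L and the follower starts braking later, the follower is never slower than the leader, so the closest approach is when both have stopped.
Minimum gap = 33.573 − 16.629 = 16.944 m.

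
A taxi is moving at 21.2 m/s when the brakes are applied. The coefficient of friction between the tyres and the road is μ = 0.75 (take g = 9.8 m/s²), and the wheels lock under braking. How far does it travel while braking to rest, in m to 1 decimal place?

Braking distance ≈ 30.6 m

a = μg = 0.75 × 9.8 = 7.350 m/s².
Braking distance = v²/(2a) = 21.2000² / (2 × 7.350) = 449.440 / 14.700 = 30.574 m.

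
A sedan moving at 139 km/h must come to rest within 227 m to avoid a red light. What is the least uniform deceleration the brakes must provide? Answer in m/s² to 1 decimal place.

Required deceleration ≈ 3.3 m/s²

139 km/h ÷ 3.6 = 38.6111 m/s.
v² = 2a·d ⇒ a = v²/(2d) = 38.6111² / (2 × 227.000) = 1490.817 / 454.000 = 3.2837 m/s².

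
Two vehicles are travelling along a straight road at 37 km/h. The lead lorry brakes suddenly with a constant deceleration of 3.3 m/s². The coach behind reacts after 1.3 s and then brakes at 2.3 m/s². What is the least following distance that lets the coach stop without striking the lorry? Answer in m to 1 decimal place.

Minimum gap ≈ 20.3 m

37 km/h ÷ 3.6 = 10.2778 m/s.
Leader travels v²/(2a_L) = 105.633 / 6.600 = 16.005 m before stopping.
Follower covers v·t_r = 10.2778 × 1.3 = 13.361 m while reacting, then v²/(2a_F) = 105.633 / 4.600 = 22.964 m while braking, for a total of 13.361 + 22.964 = 36.325 m.
Since a_F ≤ a_L and the follower starts braking later, the follower is never slower than the leader, so the closest approach is when both have stopped.
Minimum gap = 36.325 − 16.005 = 20.320 m.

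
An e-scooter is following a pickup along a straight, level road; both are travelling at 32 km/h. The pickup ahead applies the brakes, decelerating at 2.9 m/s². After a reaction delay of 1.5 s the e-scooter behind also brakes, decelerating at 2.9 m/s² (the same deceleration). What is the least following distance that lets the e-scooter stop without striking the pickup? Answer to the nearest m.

32 km/h ÷ 3.6 = 8.8889 m/s.
Leader travels v²/(2a_L) = 79.013 / 5.800 = 13.623 m before stopping.
Follower covers v·t_r = 8.8889 × 1.5 = 13.333 m while reacting, then v²/(2a_F) = 79.013 / 5.800 = 13.623 m while braking, for a total of 13.333 + 13.623 = 26.956 m.
Since a_F ≤ a_L and the follower starts braking later, the follower is never slower than the leader, so the closest approach is when both have stopped.
Minimum gap = 26.956 − 13.623 = 13.333 m.

Minimum gap ≈ 13 m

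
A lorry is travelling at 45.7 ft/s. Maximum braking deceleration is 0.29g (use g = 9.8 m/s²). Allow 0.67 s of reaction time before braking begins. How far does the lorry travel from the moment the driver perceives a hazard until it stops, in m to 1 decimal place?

Total stopping distance ≈ 43.5 m

45.7 ft/s × 0.3048 = 13.9294 m/s.
a = 0.29 × 9.8 = 2.842 m/s².
Reaction distance = v·t_r = 13.9294 × 0.67 = 9.333 m.
Braking distance = v²/(2a) = 13.9294² / (2 × 2.842) = 194.028 / 5.684 = 34.136 m.
Total = 9.333 + 34.136 = 43.469 m.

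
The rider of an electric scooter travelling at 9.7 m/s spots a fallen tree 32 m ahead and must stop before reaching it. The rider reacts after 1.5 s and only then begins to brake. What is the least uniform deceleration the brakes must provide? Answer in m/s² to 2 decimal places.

Required deceleration ≈ 2.70 m/s²

Distance covered during reaction = 9.7000 × 1.5 = 14.550 m.
Distance available for braking: 32 − 14.550 = 17.450 m.
v² = 2a·d ⇒ a = v²/(2d) = 9.7000² / (2 × 17.450) = 94.090 / 34.900 = 2.6960 m/s².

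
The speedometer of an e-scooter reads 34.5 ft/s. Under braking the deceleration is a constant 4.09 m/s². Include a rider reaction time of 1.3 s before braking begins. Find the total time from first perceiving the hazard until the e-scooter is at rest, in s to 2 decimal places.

Total time ≈ 3.87 s

34.5 ft/s × 0.3048 = 10.5156 m/s.
Braking time = v/a = 10.5156 / 4.090 = 2.571 s.
Total = 1.3 + 2.571 = 3.871 s.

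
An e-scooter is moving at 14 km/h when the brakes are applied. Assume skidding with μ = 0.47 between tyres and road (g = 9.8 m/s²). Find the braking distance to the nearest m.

14 km/h ÷ 3.6 = 3.8889 m/s.
a = μg = 0.47 × 9.8 = 4.606 m/s².
Braking distance = v²/(2a) = 3.8889² / (2 × 4.606) = 15.124 / 9.212 = 1.642 m.

Braking distance ≈ 2 m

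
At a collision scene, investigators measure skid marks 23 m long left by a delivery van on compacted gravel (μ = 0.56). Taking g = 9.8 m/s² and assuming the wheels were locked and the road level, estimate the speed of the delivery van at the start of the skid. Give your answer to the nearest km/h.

Initial speed ≈ 57 km/h

Deceleration a = μg = 0.56 × 9.8 = 5.488 m/s².
v = √(2a·d) = √(2 × 5.488 × 23) = √252.448 = 15.8886 m/s.
= 15.8886 × 3.6 = 57.199 km/h.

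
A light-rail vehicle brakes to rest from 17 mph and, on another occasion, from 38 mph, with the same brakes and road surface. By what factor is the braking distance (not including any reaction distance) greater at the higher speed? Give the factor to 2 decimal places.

Factor ≈ 5.00

Braking distance d = v²/(2a), so with a fixed, d ∝ v².
Factor = (38/17)² = 2.2353² = 4.9966.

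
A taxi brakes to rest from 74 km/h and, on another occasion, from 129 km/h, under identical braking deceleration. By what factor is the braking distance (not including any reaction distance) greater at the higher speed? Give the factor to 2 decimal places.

Braking distance d = v²/(2a), so with a fixed, d ∝ v².
Factor = (129/74)² = 1.7432² = 3.0387.

Factor ≈ 3.04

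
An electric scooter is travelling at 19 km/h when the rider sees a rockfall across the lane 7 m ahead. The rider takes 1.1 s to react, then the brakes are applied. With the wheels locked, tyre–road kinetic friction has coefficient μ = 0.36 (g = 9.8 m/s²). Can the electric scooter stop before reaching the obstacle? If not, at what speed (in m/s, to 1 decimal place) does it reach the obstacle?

19 km/h ÷ 3.6 = 5.2778 m/s.
a = μg = 0.36 × 9.8 = 3.528 m/s².
Reaction distance = 5.2778 × 1.1 = 5.806 m.
Braking distance needed to stop: v²/(2a) = 27.855 / 7.056 = 3.948 m, so total needed = 5.806 + 3.948 = 9.754 m > 7 m — it cannot stop.
Distance remaining when braking begins: 7 − 5.806 = 1.194 m.
v² = v₀² − 2a·d = 27.855 − 2 × 3.528 × 1.194 = 19.430 m²/s².
v = √19.430 = 4.408 m/s.

No — it strikes the obstacle at 4.4 m/s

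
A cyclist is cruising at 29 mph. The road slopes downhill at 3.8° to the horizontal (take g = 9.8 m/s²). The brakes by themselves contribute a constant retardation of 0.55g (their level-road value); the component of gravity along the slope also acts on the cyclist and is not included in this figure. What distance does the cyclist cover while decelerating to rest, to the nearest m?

29 mph × 0.44704 = 12.9642 m/s.
a = 0.55 × 9.8 = 5.390 m/s².
Gravity along the downhill slope reduces the braking deceleration: a_eff = 5.390 − 9.8·sin 3.8° = 5.390 − 0.649 = 4.741 m/s².
Braking distance = v²/(2a) = 12.9642² / (2 × 4.741) = 168.070 / 9.482 = 17.725 m.

Braking distance ≈ 18 m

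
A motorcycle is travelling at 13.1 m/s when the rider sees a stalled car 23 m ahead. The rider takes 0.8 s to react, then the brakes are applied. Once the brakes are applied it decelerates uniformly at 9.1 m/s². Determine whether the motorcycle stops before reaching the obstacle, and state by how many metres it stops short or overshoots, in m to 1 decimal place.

Reaction distance = 13.1000 × 0.8 = 10.480 m.
Braking distance = v²/(2a) = 171.610 / 18.200 = 9.429 m.
Total stopping distance = 10.480 + 9.429 = 19.909 m, vs 23 m available — it stops with 23 − 19.909 = 3.091 m to spare.

Yes — it stops 3.1 m short of the obstacle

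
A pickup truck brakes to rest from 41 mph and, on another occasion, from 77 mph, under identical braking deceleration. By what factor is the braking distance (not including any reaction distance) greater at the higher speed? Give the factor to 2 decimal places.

Factor ≈ 3.53

Braking distance d = v²/(2a), so with a fixed, d ∝ v².
Factor = (77/41)² = 1.8780² = 3.5269.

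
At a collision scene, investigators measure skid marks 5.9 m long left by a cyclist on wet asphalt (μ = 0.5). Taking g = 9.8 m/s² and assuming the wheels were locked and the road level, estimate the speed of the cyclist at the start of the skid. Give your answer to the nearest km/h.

Initial speed ≈ 27 km/h

Deceleration a = μg = 0.5 × 9.8 = 4.900 m/s².
v = √(2a·d) = √(2 × 4.900 × 5.9) = √57.820 = 7.6039 m/s.
= 7.6039 × 3.6 = 27.374 km/h.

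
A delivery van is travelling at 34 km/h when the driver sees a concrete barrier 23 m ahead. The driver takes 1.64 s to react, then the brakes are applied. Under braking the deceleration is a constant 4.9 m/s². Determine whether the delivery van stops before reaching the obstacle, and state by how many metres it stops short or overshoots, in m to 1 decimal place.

34 km/h ÷ 3.6 = 9.4444 m/s.
Reaction distance = 9.4444 × 1.64 = 15.489 m.
Braking distance = v²/(2a) = 89.197 / 9.800 = 9.102 m.
Total stopping distance = 15.489 + 9.102 = 24.591 m, vs 23 m available — it cannot stop in time and overshoots by 24.591 − 23 = 1.591 m.

No — it overshoots by 1.6 m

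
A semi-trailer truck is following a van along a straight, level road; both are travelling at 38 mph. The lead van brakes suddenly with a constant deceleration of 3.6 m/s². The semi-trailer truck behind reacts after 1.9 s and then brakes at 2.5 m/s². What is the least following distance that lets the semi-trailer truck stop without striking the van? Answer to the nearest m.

Minimum gap ≈ 50 m

38 mph × 0.44704 = 16.9875 m/s.
Leader travels v²/(2a_L) = 288.575 / 7.200 = 40.080 m before stopping.
Follower covers v·t_r = 16.9875 × 1.9 = 32.276 m while reacting, then v²/(2a_F) = 288.575 / 5.000 = 57.715 m while braking, for a total of 32.276 + 57.715 = 89.991 m.
Since a_F ≤ a_L and the follower starts braking later, the follower is never slower than the leader, so the closest approach is when both have stopped.
Minimum gap = 89.991 − 40.080 = 49.911 m.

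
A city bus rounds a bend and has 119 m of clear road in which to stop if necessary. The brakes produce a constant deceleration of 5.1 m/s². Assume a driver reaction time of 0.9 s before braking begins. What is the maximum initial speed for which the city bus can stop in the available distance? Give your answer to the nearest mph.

Maximum speed ≈ 68 mph

Stopping distance: v·t_r + v²/(2a) = 119 with t_r = 0.9 s and a = 5.100 m/s².
So v² + 9.180 v − 1213.80 = 0.
Positive root: v = −a·t_r + √((a·t_r)² + 2a·d) = −4.590 + √(21.068 + 1213.80) = 30.5507 m/s.
30.5507 m/s ÷ 0.44704 = 68.340 mph.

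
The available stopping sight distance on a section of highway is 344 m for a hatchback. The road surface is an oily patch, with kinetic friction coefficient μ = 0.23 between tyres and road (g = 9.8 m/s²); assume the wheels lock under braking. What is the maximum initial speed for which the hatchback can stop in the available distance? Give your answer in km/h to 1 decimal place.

Maximum speed ≈ 141.8 km/h

a = μg = 0.23 × 9.8 = 2.254 m/s².
v²/(2a) = d ⇒ v = √(2 × 2.254 × 344) = √1550.75 = 39.3796 m/s.
39.3796 m/s × 3.6 = 141.767 km/h.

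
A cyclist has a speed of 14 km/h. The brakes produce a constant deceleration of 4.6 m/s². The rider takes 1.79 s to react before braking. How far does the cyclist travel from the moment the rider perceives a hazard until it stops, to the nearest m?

14 km/h ÷ 3.6 = 3.8889 m/s.
Reaction distance = v·t_r = 3.8889 × 1.79 = 6.961 m.
Braking distance = v²/(2a) = 3.8889² / (2 × 4.600) = 15.124 / 9.200 = 1.644 m.
Total = 6.961 + 1.644 = 8.605 m.

Total stopping distance ≈ 9 m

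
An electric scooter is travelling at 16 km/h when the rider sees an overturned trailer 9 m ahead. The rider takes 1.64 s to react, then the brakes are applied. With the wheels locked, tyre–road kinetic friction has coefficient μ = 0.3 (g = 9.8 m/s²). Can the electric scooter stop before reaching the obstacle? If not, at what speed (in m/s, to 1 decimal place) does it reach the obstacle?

16 km/h ÷ 3.6 = 4.4444 m/s.
a = μg = 0.3 × 9.8 = 2.940 m/s².
Reaction distance = 4.4444 × 1.64 = 7.289 m.
Braking distance needed to stop: v²/(2a) = 19.753 / 5.880 = 3.359 m, so total needed = 7.289 + 3.359 = 10.648 m > 9 m — it cannot stop.
Distance remaining when braking begins: 9 − 7.289 = 1.711 m.
v² = v₀² − 2a·d = 19.753 − 2 × 2.940 × 1.711 = 9.692 m²/s².
v = √9.692 = 3.113 m/s.

No — it strikes the obstacle at 3.1 m/s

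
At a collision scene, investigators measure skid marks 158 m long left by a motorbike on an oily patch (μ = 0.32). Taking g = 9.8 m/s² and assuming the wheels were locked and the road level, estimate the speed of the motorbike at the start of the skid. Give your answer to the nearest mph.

Deceleration a = μg = 0.32 × 9.8 = 3.136 m/s².
v = √(2a·d) = √(2 × 3.136 × 158) = √990.976 = 31.4798 m/s.
= 31.4798 ÷ 0.44704 = 70.418 mph.

Initial speed ≈ 70 mph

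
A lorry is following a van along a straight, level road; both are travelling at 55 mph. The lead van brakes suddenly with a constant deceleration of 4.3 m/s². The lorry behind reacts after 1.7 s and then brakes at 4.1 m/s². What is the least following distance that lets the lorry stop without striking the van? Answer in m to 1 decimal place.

Minimum gap ≈ 45.2 m

55 mph × 0.44704 = 24.5872 m/s.
Leader travels v²/(2a_L) = 604.530 / 8.600 = 70.294 m before stopping.
Follower covers v·t_r = 24.5872 × 1.7 = 41.798 m while reacting, then v²/(2a_F) = 604.530 / 8.200 = 73.723 m while braking, for a total of 41.798 + 73.723 = 115.521 m.
Since a_F ≤ a_L and the follower starts braking later, the follower is never slower than the leader, so the closest approach is when both have stopped.
Minimum gap = 115.521 − 70.294 = 45.227 m.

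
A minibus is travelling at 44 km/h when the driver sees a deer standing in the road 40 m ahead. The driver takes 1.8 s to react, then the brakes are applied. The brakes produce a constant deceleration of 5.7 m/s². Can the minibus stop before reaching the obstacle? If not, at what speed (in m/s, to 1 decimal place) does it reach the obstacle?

44 km/h ÷ 3.6 = 12.2222 m/s.
Reaction distance = 12.2222 × 1.8 = 22.000 m.
Braking distance = v²/(2a) = 149.382 / 11.400 = 13.104 m.
Total stopping distance = 22.000 + 13.104 = 35.104 m, vs 40 m available — it stops with 40 − 35.104 = 4.896 m to spare.

Yes — it stops about 4.9 m short of the obstacle, so it never reaches it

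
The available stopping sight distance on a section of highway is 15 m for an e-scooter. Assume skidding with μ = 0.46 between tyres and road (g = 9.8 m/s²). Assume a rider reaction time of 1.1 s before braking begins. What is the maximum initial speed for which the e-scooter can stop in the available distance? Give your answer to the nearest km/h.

a = μg = 0.46 × 9.8 = 4.508 m/s².
Stopping distance: v·t_r + v²/(2a) = 15 with t_r = 1.1 s and a = 4.508 m/s².
So v² + 9.918 v − 135.24 = 0.
Positive root: v = −a·t_r + √((a·t_r)² + 2a·d) = −4.959 + √(24.592 + 135.24) = 7.6835 m/s.
7.6835 m/s × 3.6 = 27.661 km/h.

Maximum speed ≈ 28 km/h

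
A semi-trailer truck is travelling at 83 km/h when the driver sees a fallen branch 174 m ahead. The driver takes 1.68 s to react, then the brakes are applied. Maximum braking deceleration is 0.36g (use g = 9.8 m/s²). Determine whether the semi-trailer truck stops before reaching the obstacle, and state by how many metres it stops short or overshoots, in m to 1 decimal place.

Yes — it stops 59.9 m short of the obstacle

83 km/h ÷ 3.6 = 23.0556 m/s.
a = 0.36 × 9.8 = 3.528 m/s².
Reaction distance = 23.0556 × 1.68 = 38.733 m.
Braking distance = v²/(2a) = 531.561 / 7.056 = 75.335 m.
Total stopping distance = 38.733 + 75.335 = 114.068 m, vs 174 m available — it stops with 174 − 114.068 = 59.932 m to spare.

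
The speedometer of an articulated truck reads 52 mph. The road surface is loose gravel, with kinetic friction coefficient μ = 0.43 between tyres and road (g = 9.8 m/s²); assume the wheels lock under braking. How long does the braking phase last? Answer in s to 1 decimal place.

Braking time ≈ 5.5 s

52 mph × 0.44704 = 23.2461 m/s.
a = μg = 0.43 × 9.8 = 4.214 m/s².
Braking time = v/a = 23.2461 / 4.214 = 5.516 s.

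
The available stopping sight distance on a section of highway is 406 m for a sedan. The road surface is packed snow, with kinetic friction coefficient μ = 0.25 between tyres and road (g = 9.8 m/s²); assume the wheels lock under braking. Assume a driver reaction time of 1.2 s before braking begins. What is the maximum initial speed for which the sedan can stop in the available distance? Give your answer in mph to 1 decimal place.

a = μg = 0.25 × 9.8 = 2.450 m/s².
Stopping distance: v·t_r + v²/(2a) = 406 with t_r = 1.2 s and a = 2.450 m/s².
So v² + 5.880 v − 1989.40 = 0.
Positive root: v = −a·t_r + √((a·t_r)² + 2a·d) = −2.940 + √(8.644 + 1989.40) = 41.7595 m/s.
41.7595 m/s ÷ 0.44704 = 93.413 mph.

Maximum speed ≈ 93.4 mph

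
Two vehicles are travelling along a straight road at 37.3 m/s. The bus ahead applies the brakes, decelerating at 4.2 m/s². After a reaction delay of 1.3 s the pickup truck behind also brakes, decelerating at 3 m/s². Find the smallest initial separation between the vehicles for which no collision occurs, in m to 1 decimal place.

Minimum gap ≈ 114.7 m

Leader travels v²/(2a_L) = 1391.290 / 8.400 = 165.630 m before stopping.
Follower covers v·t_r = 37.3000 × 1.3 = 48.490 m while reacting, then v²/(2a_F) = 1391.290 / 6.000 = 231.882 m while braking, for a total of 48.490 + 231.882 = 280.372 m.
Since a_F ≤ a_L and the follower starts braking later, the follower is never slower than the leader, so the closest approach is when both have stopped.
Minimum gap = 280.372 − 165.630 = 114.742 m.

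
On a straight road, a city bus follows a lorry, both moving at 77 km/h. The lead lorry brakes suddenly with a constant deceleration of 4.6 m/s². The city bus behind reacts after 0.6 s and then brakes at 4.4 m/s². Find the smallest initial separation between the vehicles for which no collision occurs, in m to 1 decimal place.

77 km/h ÷ 3.6 = 21.3889 m/s.
Leader travels v²/(2a_L) = 457.485 / 9.200 = 49.727 m before stopping.
Follower covers v·t_r = 21.3889 × 0.6 = 12.833 m while reacting, then v²/(2a_F) = 457.485 / 8.800 = 51.987 m while braking, for a total of 12.833 + 51.987 = 64.820 m.
Since a_F ≤ a_L and the follower starts braking later, the follower is never slower than the leader, so the closest approach is when both have stopped.
Minimum gap = 64.820 − 49.727 = 15.093 m.

Minimum gap ≈ 15.1 m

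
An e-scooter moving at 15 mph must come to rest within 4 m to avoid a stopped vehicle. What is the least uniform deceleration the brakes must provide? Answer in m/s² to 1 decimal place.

15 mph × 0.44704 = 6.7056 m/s.
v² = 2a·d ⇒ a = v²/(2d) = 6.7056² / (2 × 4.000) = 44.965 / 8.000 = 5.6206 m/s².

Required deceleration ≈ 5.6 m/s²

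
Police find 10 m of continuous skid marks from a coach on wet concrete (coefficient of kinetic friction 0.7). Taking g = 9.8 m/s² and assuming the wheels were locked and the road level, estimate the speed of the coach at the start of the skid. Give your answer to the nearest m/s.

Deceleration a = μg = 0.7 × 9.8 = 6.860 m/s².
v = √(2a·d) = √(2 × 6.860 × 10) = √137.200 = 11.7132 m/s.

Initial speed ≈ 12 m/s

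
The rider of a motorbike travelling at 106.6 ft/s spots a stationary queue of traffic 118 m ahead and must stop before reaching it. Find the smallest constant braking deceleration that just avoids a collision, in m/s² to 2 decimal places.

Required deceleration ≈ 4.47 m/s²

106.6 ft/s × 0.3048 = 32.4917 m/s.
v² = 2a·d ⇒ a = v²/(2d) = 32.4917² / (2 × 118.000) = 1055.711 / 236.000 = 4.4734 m/s².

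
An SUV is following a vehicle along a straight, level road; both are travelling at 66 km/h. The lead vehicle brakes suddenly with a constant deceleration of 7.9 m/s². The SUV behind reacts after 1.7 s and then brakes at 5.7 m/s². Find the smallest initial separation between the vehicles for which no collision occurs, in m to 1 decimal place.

66 km/h ÷ 3.6 = 18.3333 m/s.
Leader travels v²/(2a_L) = 336.110 / 15.800 = 21.273 m before stopping.
Follower covers v·t_r = 18.3333 × 1.7 = 31.167 m while reacting, then v²/(2a_F) = 336.110 / 11.400 = 29.483 m while braking, for a total of 31.167 + 29.483 = 60.650 m.
Since a_F ≤ a_L and the follower starts braking later, the follower is never slower than the leader, so the closest approach is when both have stopped.
Minimum gap = 60.650 − 21.273 = 39.377 m.

Minimum gap ≈ 39.4 m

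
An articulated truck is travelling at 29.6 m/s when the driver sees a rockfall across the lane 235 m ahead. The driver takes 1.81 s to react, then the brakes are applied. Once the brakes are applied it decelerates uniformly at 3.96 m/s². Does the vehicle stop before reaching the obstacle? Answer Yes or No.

Yes

Reaction distance = 29.6000 × 1.81 = 53.576 m.
Braking distance = v²/(2a) = 876.160 / 7.920 = 110.626 m.
Total stopping distance = 53.576 + 110.626 = 164.202 m, vs 235 m available — it stops with 235 − 164.202 = 70.798 m to spare.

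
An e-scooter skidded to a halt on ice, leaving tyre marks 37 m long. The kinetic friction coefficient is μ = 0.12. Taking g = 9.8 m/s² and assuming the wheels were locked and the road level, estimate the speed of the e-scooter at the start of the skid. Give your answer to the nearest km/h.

Deceleration a = μg = 0.12 × 9.8 = 1.176 m/s².
v = √(2a·d) = √(2 × 1.176 × 37) = √87.024 = 9.3287 m/s.
= 9.3287 × 3.6 = 33.583 km/h.

Initial speed ≈ 34 km/h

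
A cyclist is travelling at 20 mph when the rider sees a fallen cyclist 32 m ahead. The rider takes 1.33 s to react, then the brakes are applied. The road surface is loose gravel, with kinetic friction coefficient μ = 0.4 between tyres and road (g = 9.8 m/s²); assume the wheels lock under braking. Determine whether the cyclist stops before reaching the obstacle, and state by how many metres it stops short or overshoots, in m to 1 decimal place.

20 mph × 0.44704 = 8.9408 m/s.
a = μg = 0.4 × 9.8 = 3.920 m/s².
Reaction distance = 8.9408 × 1.33 = 11.891 m.
Braking distance = v²/(2a) = 79.938 / 7.840 = 10.196 m.
Total stopping distance = 11.891 + 10.196 = 22.087 m, vs 32 m available — it stops with 32 − 22.087 = 9.913 m to spare.

Yes — it stops 9.9 m short of the obstacle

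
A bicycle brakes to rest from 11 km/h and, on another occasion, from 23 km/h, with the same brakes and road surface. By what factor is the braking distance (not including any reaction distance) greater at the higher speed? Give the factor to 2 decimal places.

Braking distance d = v²/(2a), so with a fixed, d ∝ v².
Factor = (23/11)² = 2.0909² = 4.3719.

Factor ≈ 4.37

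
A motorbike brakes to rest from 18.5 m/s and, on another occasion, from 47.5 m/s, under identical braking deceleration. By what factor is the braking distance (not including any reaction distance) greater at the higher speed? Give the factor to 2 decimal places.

Braking distance d = v²/(2a), so with a fixed, d ∝ v².
Factor = (47.5/18.5)² = 2.5676² = 6.5926.

Factor ≈ 6.59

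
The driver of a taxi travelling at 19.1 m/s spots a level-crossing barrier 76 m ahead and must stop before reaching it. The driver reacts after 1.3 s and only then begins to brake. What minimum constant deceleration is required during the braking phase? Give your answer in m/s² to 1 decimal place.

Required deceleration ≈ 3.6 m/s²

Distance covered during reaction = 19.1000 × 1.3 = 24.830 m.
Distance available for braking: 76 − 24.830 = 51.170 m.
v² = 2a·d ⇒ a = v²/(2d) = 19.1000² / (2 × 51.170) = 364.810 / 102.340 = 3.5647 m/s².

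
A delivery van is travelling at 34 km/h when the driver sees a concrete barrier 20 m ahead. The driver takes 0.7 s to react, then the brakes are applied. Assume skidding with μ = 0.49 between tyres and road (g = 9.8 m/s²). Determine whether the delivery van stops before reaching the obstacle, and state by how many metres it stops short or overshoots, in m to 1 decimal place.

Yes — it stops 4.1 m short of the obstacle

34 km/h ÷ 3.6 = 9.4444 m/s.
a = μg = 0.49 × 9.8 = 4.802 m/s².
Reaction distance = 9.4444 × 0.7 = 6.611 m.
Braking distance = v²/(2a) = 89.197 / 9.604 = 9.287 m.
Total stopping distance = 6.611 + 9.287 = 15.898 m, vs 20 m available — it stops with 20 − 15.898 = 4.102 m to spare.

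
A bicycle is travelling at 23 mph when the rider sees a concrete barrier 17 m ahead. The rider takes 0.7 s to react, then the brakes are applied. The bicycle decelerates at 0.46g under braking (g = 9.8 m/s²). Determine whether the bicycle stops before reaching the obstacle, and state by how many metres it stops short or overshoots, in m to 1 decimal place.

No — it overshoots by 1.9 m

23 mph × 0.44704 = 10.2819 m/s.
a = 0.46 × 9.8 = 4.508 m/s².
Reaction distance = 10.2819 × 0.7 = 7.197 m.
Braking distance = v²/(2a) = 105.717 / 9.016 = 11.725 m.
Total stopping distance = 7.197 + 11.725 = 18.922 m, vs 17 m available — it cannot stop in time and overshoots by 18.922 − 17 = 1.922 m.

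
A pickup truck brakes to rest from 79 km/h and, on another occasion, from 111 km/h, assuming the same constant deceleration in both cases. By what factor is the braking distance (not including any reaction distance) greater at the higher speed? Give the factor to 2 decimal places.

Factor ≈ 1.97

Braking distance d = v²/(2a), so with a fixed, d ∝ v².
Factor = (111/79)² = 1.4051² = 1.9743.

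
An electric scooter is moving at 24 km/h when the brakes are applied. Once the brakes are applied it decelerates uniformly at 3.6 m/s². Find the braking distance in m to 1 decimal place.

24 km/h ÷ 3.6 = 6.6667 m/s.
Braking distance = v²/(2a) = 6.6667² / (2 × 3.600) = 44.445 / 7.200 = 6.173 m.

Braking distance ≈ 6.2 m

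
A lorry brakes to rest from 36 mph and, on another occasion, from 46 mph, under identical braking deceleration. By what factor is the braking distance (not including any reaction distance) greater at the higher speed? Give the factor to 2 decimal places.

Factor ≈ 1.63

Braking distance d = v²/(2a), so with a fixed, d ∝ v².
Factor = (46/36)² = 1.2778² = 1.6328.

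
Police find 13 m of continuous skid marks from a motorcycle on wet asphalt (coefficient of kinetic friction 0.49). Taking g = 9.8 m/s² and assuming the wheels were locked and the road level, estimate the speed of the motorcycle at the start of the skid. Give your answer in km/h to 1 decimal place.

Initial speed ≈ 40.2 km/h

Deceleration a = μg = 0.49 × 9.8 = 4.802 m/s².
v = √(2a·d) = √(2 × 4.802 × 13) = √124.852 = 11.1737 m/s.
= 11.1737 × 3.6 = 40.225 km/h.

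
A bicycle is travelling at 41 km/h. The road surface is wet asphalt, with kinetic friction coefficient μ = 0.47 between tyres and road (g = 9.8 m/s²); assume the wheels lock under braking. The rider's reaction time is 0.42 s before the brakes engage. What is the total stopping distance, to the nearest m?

41 km/h ÷ 3.6 = 11.3889 m/s.
a = μg = 0.47 × 9.8 = 4.606 m/s².
Reaction distance = v·t_r = 11.3889 × 0.42 = 4.783 m.
Braking distance = v²/(2a) = 11.3889² / (2 × 4.606) = 129.707 / 9.212 = 14.080 m.
Total = 4.783 + 14.080 = 18.863 m.

Total stopping distance ≈ 19 m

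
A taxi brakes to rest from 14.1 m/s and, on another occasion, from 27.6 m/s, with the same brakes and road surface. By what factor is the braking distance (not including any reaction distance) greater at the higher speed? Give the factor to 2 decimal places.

Braking distance d = v²/(2a), so with a fixed, d ∝ v².
Factor = (27.6/14.1)² = 1.9574² = 3.8314.

Factor ≈ 3.83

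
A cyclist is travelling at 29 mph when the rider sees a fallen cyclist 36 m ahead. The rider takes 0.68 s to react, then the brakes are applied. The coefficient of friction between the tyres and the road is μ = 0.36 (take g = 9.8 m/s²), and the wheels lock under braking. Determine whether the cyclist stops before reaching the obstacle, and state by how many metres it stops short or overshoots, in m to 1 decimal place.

Yes — it stops 3.4 m short of the obstacle

29 mph × 0.44704 = 12.9642 m/s.
a = μg = 0.36 × 9.8 = 3.528 m/s².
Reaction distance = 12.9642 × 0.68 = 8.816 m.
Braking distance = v²/(2a) = 168.070 / 7.056 = 23.819 m.
Total stopping distance = 8.816 + 23.819 = 32.635 m, vs 36 m available — it stops with 36 − 32.635 = 3.365 m to spare.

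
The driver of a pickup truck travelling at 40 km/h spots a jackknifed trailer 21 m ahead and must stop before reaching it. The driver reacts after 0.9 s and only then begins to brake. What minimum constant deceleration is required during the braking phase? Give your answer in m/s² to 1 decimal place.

Required deceleration ≈ 5.6 m/s²

40 km/h ÷ 3.6 = 11.1111 m/s.
Distance covered during reaction = 11.1111 × 0.9 = 10.000 m.
Distance available for braking: 21 − 10.000 = 11.000 m.
v² = 2a·d ⇒ a = v²/(2d) = 11.1111² / (2 × 11.000) = 123.457 / 22.000 = 5.6117 m/s².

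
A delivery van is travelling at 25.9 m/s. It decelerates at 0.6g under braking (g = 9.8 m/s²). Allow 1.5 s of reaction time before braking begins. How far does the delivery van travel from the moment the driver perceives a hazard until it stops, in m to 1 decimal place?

Total stopping distance ≈ 95.9 m

a = 0.6 × 9.8 = 5.880 m/s².
Reaction distance = v·t_r = 25.9000 × 1.5 = 38.850 m.
Braking distance = v²/(2a) = 25.9000² / (2 × 5.880) = 670.810 / 11.760 = 57.042 m.
Total = 38.850 + 57.042 = 95.892 m.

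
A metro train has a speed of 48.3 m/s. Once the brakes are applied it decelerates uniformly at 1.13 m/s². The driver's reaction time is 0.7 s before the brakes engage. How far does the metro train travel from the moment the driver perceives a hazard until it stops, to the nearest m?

Total stopping distance ≈ 1066 m

Reaction distance = v·t_r = 48.3000 × 0.7 = 33.810 m.
Braking distance = v²/(2a) = 48.3000² / (2 × 1.130) = 2332.890 / 2.260 = 1032.252 m.
Total = 33.810 + 1032.252 = 1066.062 m.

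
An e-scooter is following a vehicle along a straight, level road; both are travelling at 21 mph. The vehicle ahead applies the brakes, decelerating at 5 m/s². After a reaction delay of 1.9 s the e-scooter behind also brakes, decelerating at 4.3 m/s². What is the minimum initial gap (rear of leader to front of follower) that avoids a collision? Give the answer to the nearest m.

21 mph × 0.44704 = 9.3878 m/s.
Leader travels v²/(2a_L) = 88.131 / 10.000 = 8.813 m before stopping.
Follower covers v·t_r = 9.3878 × 1.9 = 17.837 m while reacting, then v²/(2a_F) = 88.131 / 8.600 = 10.248 m while braking, for a total of 17.837 + 10.248 = 28.085 m.
Since a_F ≤ a_L and the follower starts braking later, the follower is never slower than the leader, so the closest approach is when both have stopped.
Minimum gap = 28.085 − 8.813 = 19.272 m.

Minimum gap ≈ 19 m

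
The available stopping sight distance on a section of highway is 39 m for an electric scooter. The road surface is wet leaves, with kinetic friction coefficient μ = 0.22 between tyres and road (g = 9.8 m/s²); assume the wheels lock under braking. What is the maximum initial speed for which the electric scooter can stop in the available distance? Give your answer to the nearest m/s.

Maximum speed ≈ 13 m/s

a = μg = 0.22 × 9.8 = 2.156 m/s².
v²/(2a) = d ⇒ v = √(2 × 2.156 × 39) = √168.17 = 12.9680 m/s.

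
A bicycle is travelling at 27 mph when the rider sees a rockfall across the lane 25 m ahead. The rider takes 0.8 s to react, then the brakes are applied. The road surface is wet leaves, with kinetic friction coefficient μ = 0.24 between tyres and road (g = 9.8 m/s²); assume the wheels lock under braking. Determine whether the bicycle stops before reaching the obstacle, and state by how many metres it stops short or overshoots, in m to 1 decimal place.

No — it overshoots by 15.6 m

27 mph × 0.44704 = 12.0701 m/s.
a = μg = 0.24 × 9.8 = 2.352 m/s².
Reaction distance = 12.0701 × 0.8 = 9.656 m.
Braking distance = v²/(2a) = 145.687 / 4.704 = 30.971 m.
Total stopping distance = 9.656 + 30.971 = 40.627 m, vs 25 m available — it cannot stop in time and overshoots by 40.627 − 25 = 15.627 m.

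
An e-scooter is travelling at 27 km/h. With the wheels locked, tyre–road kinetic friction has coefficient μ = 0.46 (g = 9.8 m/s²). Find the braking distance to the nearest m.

27 km/h ÷ 3.6 = 7.5000 m/s.
a = μg = 0.46 × 9.8 = 4.508 m/s².
Braking distance = v²/(2a) = 7.5000² / (2 × 4.508) = 56.250 / 9.016 = 6.239 m.

Braking distance ≈ 6 m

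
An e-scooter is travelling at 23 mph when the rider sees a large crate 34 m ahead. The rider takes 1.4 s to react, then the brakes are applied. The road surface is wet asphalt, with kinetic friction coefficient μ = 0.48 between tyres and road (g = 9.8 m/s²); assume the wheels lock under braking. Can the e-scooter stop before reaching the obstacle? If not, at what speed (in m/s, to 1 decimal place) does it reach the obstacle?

Yes — it stops about 8.4 m short of the obstacle, so it never reaches it

23 mph × 0.44704 = 10.2819 m/s.
a = μg = 0.48 × 9.8 = 4.704 m/s².
Reaction distance = 10.2819 × 1.4 = 14.395 m.
Braking distance = v²/(2a) = 105.717 / 9.408 = 11.237 m.
Total stopping distance = 14.395 + 11.237 = 25.632 m, vs 34 m available — it stops with 34 − 25.632 = 8.368 m to spare.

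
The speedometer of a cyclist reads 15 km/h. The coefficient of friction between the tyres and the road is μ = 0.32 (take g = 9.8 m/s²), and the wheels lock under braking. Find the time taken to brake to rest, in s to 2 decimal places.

Braking time ≈ 1.33 s

15 km/h ÷ 3.6 = 4.1667 m/s.
a = μg = 0.32 × 9.8 = 3.136 m/s².
Braking time = v/a = 4.1667 / 3.136 = 1.329 s.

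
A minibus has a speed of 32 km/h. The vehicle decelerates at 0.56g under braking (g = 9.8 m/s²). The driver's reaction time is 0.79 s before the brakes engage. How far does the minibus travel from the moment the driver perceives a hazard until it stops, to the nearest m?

Total stopping distance ≈ 14 m

32 km/h ÷ 3.6 = 8.8889 m/s.
a = 0.56 × 9.8 = 5.488 m/s².
Reaction distance = v·t_r = 8.8889 × 0.79 = 7.022 m.
Braking distance = v²/(2a) = 8.8889² / (2 × 5.488) = 79.013 / 10.976 = 7.199 m.
Total = 7.022 + 7.199 = 14.221 m.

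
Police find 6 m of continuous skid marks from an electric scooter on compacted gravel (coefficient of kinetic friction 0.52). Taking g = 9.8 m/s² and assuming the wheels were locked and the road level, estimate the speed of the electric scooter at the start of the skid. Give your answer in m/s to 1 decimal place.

Initial speed ≈ 7.8 m/s

Deceleration a = μg = 0.52 × 9.8 = 5.096 m/s².
v = √(2a·d) = √(2 × 5.096 × 6) = √61.152 = 7.8200 m/s.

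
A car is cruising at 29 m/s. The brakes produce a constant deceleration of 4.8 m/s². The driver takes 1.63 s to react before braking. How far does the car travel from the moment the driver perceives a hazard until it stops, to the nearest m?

Total stopping distance ≈ 135 m

Reaction distance = v·t_r = 29.0000 × 1.63 = 47.270 m.
Braking distance = v²/(2a) = 29.0000² / (2 × 4.800) = 841.000 / 9.600 = 87.604 m.
Total = 47.270 + 87.604 = 134.874 m.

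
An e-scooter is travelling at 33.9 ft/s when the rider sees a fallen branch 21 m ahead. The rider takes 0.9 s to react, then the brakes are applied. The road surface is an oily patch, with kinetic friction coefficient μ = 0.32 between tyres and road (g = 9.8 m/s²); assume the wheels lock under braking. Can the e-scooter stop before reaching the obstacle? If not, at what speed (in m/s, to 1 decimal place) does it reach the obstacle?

No — it strikes the obstacle at 5.8 m/s

33.9 ft/s × 0.3048 = 10.3327 m/s.
a = μg = 0.32 × 9.8 = 3.136 m/s².
Reaction distance = 10.3327 × 0.9 = 9.299 m.
Braking distance needed to stop: v²/(2a) = 106.765 / 6.272 = 17.022 m, so total needed = 9.299 + 17.022 = 26.321 m > 21 m — it cannot stop.
Distance remaining when braking begins: 21 − 9.299 = 11.701 m.
v² = v₀² − 2a·d = 106.765 − 2 × 3.136 × 11.701 = 33.376 m²/s².
v = √33.376 = 5.777 m/s.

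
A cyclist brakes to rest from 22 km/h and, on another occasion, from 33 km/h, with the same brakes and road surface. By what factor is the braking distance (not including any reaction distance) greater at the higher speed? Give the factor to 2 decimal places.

Braking distance d = v²/(2a), so with a fixed, d ∝ v².
Factor = (33/22)² = 1.5000² = 2.2500.

Factor ≈ 2.25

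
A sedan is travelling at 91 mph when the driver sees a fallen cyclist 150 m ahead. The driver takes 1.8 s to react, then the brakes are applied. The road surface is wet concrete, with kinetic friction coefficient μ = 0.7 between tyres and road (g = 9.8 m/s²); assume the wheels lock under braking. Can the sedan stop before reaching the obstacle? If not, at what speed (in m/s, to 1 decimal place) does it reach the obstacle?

No — it strikes the obstacle at 24.5 m/s

91 mph × 0.44704 = 40.6806 m/s.
a = μg = 0.7 × 9.8 = 6.860 m/s².
Reaction distance = 40.6806 × 1.8 = 73.225 m.
Braking distance needed to stop: v²/(2a) = 1654.911 / 13.720 = 120.620 m, so total needed = 73.225 + 120.620 = 193.845 m > 150 m — it cannot stop.
Distance remaining when braking begins: 150 − 73.225 = 76.775 m.
v² = v₀² − 2a·d = 1654.911 − 2 × 6.860 × 76.775 = 601.558 m²/s².
v = √601.558 = 24.527 m/s.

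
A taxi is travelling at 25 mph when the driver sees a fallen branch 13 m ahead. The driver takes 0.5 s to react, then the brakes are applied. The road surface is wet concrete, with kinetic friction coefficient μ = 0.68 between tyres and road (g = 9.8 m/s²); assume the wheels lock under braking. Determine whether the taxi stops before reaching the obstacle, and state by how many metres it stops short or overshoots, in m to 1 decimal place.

No — it overshoots by 2.0 m

25 mph × 0.44704 = 11.1760 m/s.
a = μg = 0.68 × 9.8 = 6.664 m/s².
Reaction distance = 11.1760 × 0.5 = 5.588 m.
Braking distance = v²/(2a) = 124.903 / 13.328 = 9.371 m.
Total stopping distance = 5.588 + 9.371 = 14.959 m, vs 13 m available — it cannot stop in time and overshoots by 14.959 − 13 = 1.959 m.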